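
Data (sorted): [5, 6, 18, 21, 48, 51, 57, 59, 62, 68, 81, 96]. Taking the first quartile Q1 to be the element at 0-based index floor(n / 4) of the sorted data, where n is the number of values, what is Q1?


The list has n = 12 elements.
Q1 index = floor(12 / 4) = floor(3) = 3
Counting from index 0 in the sorted data, the element at index 3 is 21.
Final answer: 21


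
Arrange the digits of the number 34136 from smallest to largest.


The number 34136 has digits: 3, 4, 1, 3, 6
Sorted: 1, 3, 3, 4, 6
Joining the sorted digits gives the result.
Final answer: 13346


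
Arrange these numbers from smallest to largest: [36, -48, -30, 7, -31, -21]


Original list: [36, -48, -30, 7, -31, -21]
Repeatedly take the smallest remaining element:
  Remaining [36, -48, -30, 7, -31, -21] -> smallest is -48
  Remaining [36, -30, 7, -31, -21] -> smallest is -31
  Remaining [36, -30, 7, -21] -> smallest is -30
  Remaining [36, 7, -21] -> smallest is -21
  Remaining [36, 7] -> smallest is 7
  Remaining [36] -> smallest is 36
Collecting the picks in order gives the sorted list.
Final answer: [-48, -31, -30, -21, 7, 36]


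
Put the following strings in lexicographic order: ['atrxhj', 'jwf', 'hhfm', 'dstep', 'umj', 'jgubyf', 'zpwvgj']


Compare strings character by character (the first differing letter decides):
  'atrxhj' < 'dstep' since 'a' < 'd' at position 1
  'dstep' < 'hhfm' since 'd' < 'h' at position 1
  'hhfm' < 'jgubyf' since 'h' < 'j' at position 1
  'jgubyf' < 'jwf' since 'g' < 'w' at position 2
  'jwf' < 'umj' since 'j' < 'u' at position 1
  'umj' < 'zpwvgj' since 'u' < 'z' at position 1
Chaining these comparisons gives the alphabetical order.
Final answer: ['atrxhj', 'dstep', 'hhfm', 'jgubyf', 'jwf', 'umj', 'zpwvgj']


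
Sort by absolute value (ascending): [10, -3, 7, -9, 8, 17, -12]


Compute absolute values:
  |10| = 10
  |-3| = 3
  |7| = 7
  |-9| = 9
  |8| = 8
  |17| = 17
  |-12| = 12
Absolute values in increasing order: 3 < 7 < 8 < 9 < 10 < 12 < 17
Listing the original numbers in that order gives the answer.
Final answer: [-3, 7, 8, -9, 10, -12, 17]


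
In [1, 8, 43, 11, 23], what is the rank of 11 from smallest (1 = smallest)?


Sort ascending: [1, 8, 11, 23, 43]
Find 11 in the sorted list.
11 is at position 3 (1-indexed).
Final answer: 3


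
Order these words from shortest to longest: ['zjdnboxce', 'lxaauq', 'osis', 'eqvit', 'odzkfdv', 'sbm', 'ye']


Compute lengths:
  'zjdnboxce' has length 9
  'lxaauq' has length 6
  'osis' has length 4
  'eqvit' has length 5
  'odzkfdv' has length 7
  'sbm' has length 3
  'ye' has length 2
Lengths in increasing order: 2 < 3 < 4 < 5 < 6 < 7 < 9
Listing the words in that order gives the answer.
Final answer: ['ye', 'sbm', 'osis', 'eqvit', 'lxaauq', 'odzkfdv', 'zjdnboxce']


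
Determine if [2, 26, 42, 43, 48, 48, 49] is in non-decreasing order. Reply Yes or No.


Check consecutive pairs:
  2 <= 26? True
  26 <= 42? True
  42 <= 43? True
  43 <= 48? True
  48 <= 48? True
  48 <= 49? True
Every consecutive pair is in order, so the list is non-decreasing.
Final answer: Yes


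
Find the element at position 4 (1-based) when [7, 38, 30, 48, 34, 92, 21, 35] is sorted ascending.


Sort ascending: [7, 21, 30, 34, 35, 38, 48, 92]
The 4th element (1-indexed) is at index 3.
Value = 34
Final answer: 34


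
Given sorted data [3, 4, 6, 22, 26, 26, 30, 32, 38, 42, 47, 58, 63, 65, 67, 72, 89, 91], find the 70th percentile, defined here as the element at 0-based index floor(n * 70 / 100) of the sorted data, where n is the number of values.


The dataset has n = 18 elements.
Index = floor(18 * 70 / 100) = floor(1260 / 100) = floor(12.6) = 12
Counting from index 0 in the sorted data, the element at index 12 is 63.
Final answer: 63


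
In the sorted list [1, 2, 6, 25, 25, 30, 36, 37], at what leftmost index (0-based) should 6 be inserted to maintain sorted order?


List is sorted: [1, 2, 6, 25, 25, 30, 36, 37]
We need the leftmost position where 6 can be inserted, i.e. the first index whose element is >= 6 (or the end of the list if none is).
Binary search with low=0, high=8 (0-based indices):
  low=0, high=8, mid=4: a[4]=25 >= 6, so high = 4
  low=0, high=4, mid=2: a[2]=6 >= 6, so high = 2
  low=0, high=2, mid=1: a[1]=2 < 6, so low = 2
Now low = high = 2, so the insertion index is 2.
Final answer: 2


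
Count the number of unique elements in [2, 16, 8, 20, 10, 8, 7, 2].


List all unique values:
Distinct values: [2, 7, 8, 10, 16, 20]
Count = 6
Final answer: 6


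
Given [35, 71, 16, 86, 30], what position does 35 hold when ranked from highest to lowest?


Sort descending: [86, 71, 35, 30, 16]
Find 35 in the sorted list.
35 is at position 3.
Final answer: 3


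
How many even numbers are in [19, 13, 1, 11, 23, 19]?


Check each element:
  19 is odd
  13 is odd
  1 is odd
  11 is odd
  23 is odd
  19 is odd
Evens: []
Count of evens = 0
Final answer: 0


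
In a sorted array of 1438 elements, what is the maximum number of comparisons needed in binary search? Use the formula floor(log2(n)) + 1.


Binary search halves the search space each step.
Maximum comparisons = floor(log2(1438)) + 1
log2(1438) = 10.4898
floor(log2(1438)) = 10, so 10 + 1 = 11
Final answer: 11


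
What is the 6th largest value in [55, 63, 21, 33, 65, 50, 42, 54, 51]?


Sort descending: [65, 63, 55, 54, 51, 50, 42, 33, 21]
The 6th element (1-indexed) is at index 5.
Value = 50
Final answer: 50


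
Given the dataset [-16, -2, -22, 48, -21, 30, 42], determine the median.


First, sort the list: [-22, -21, -16, -2, 30, 42, 48]
The list has 7 elements (odd count).
The middle index is 3 (0-based), and the element there is -2.
Final answer: -2


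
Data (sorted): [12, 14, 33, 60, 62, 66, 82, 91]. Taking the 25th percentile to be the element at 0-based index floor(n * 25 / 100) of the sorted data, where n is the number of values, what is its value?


The dataset has n = 8 elements.
Index = floor(8 * 25 / 100) = floor(200 / 100) = floor(2) = 2
Counting from index 0 in the sorted data, the element at index 2 is 33.
Final answer: 33


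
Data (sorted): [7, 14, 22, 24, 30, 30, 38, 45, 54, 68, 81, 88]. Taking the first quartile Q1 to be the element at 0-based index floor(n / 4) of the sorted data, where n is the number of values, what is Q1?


The list has n = 12 elements.
Q1 index = floor(12 / 4) = floor(3) = 3
Counting from index 0 in the sorted data, the element at index 3 is 24.
Final answer: 24


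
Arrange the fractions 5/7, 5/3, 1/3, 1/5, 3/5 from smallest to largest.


Convert to decimal for comparison:
  5/7 = 0.7143
  5/3 = 1.6667
  1/3 = 0.3333
  1/5 = 0.2
  3/5 = 0.6
Decimals in increasing order: 0.2 < 0.3333 < 0.6 < 0.7143 < 1.6667
Writing each back as its fraction gives the sorted order.
Final answer: 1/5, 1/3, 3/5, 5/7, 5/3


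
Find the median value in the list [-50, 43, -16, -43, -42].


First, sort the list: [-50, -43, -42, -16, 43]
The list has 5 elements (odd count).
The middle index is 2 (0-based), and the element there is -42.
Final answer: -42


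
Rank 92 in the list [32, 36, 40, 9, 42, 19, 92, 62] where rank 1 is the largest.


Sort descending: [92, 62, 42, 40, 36, 32, 19, 9]
Find 92 in the sorted list.
92 is at position 1.
Final answer: 1


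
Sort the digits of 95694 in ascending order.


The number 95694 has digits: 9, 5, 6, 9, 4
Sorted: 4, 5, 6, 9, 9
Joining the sorted digits gives the result.
Final answer: 45699


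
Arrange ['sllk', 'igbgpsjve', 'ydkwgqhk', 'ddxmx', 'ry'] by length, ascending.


Compute lengths:
  'sllk' has length 4
  'igbgpsjve' has length 9
  'ydkwgqhk' has length 8
  'ddxmx' has length 5
  'ry' has length 2
Lengths in increasing order: 2 < 4 < 5 < 8 < 9
Listing the words in that order gives the answer.
Final answer: ['ry', 'sllk', 'ddxmx', 'ydkwgqhk', 'igbgpsjve']


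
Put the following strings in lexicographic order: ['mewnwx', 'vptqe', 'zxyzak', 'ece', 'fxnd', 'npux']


Compare strings character by character (the first differing letter decides):
  'ece' < 'fxnd' since 'e' < 'f' at position 1
  'fxnd' < 'mewnwx' since 'f' < 'm' at position 1
  'mewnwx' < 'npux' since 'm' < 'n' at position 1
  'npux' < 'vptqe' since 'n' < 'v' at position 1
  'vptqe' < 'zxyzak' since 'v' < 'z' at position 1
Chaining these comparisons gives the alphabetical order.
Final answer: ['ece', 'fxnd', 'mewnwx', 'npux', 'vptqe', 'zxyzak']


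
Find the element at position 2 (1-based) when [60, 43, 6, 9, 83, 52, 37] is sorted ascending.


Sort ascending: [6, 9, 37, 43, 52, 60, 83]
The 2nd element (1-indexed) is at index 1.
Value = 9
Final answer: 9


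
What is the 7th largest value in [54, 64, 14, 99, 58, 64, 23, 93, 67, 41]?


Sort descending: [99, 93, 67, 64, 64, 58, 54, 41, 23, 14]
The 7th element (1-indexed) is at index 6.
Value = 54
Final answer: 54


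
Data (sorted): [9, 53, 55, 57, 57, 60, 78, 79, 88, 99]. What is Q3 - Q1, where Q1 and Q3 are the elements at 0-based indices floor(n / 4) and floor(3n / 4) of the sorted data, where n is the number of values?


The data has n = 10 elements.
Q1 index = floor(10 / 4) = floor(2.5) = 2; Q3 index = floor(3 * 10 / 4) = floor(7.5) = 7
Q1 = element at index 2 = 55
Q3 = element at index 7 = 79
IQR = 79 - 55 = 24
Final answer: 24


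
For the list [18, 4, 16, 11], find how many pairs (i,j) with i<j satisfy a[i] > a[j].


For each element, count the later elements that are smaller than it:
  18 (index 0): smaller elements after it = [4, 16, 11] -> 3
  4 (index 1): smaller elements after it = [] -> 0
  16 (index 2): smaller elements after it = [11] -> 1
Total inversions = 3 + 0 + 1 = 4
Final answer: 4


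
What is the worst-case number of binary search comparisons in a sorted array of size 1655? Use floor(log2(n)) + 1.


Binary search halves the search space each step.
Maximum comparisons = floor(log2(1655)) + 1
log2(1655) = 10.6926
floor(log2(1655)) = 10, so 10 + 1 = 11
Final answer: 11


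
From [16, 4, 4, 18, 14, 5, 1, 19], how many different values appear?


List all unique values:
Distinct values: [1, 4, 5, 14, 16, 18, 19]
Count = 7
Final answer: 7


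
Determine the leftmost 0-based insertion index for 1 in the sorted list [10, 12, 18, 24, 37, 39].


List is sorted: [10, 12, 18, 24, 37, 39]
We need the leftmost position where 1 can be inserted, i.e. the first index whose element is >= 1 (or the end of the list if none is).
Binary search with low=0, high=6 (0-based indices):
  low=0, high=6, mid=3: a[3]=24 >= 1, so high = 3
  low=0, high=3, mid=1: a[1]=12 >= 1, so high = 1
  low=0, high=1, mid=0: a[0]=10 >= 1, so high = 0
Now low = high = 0, so the insertion index is 0.
Final answer: 0


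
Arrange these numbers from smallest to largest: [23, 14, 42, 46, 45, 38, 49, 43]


Original list: [23, 14, 42, 46, 45, 38, 49, 43]
Repeatedly take the smallest remaining element:
  Remaining [23, 14, 42, 46, 45, 38, 49, 43] -> smallest is 14
  Remaining [23, 42, 46, 45, 38, 49, 43] -> smallest is 23
  Remaining [42, 46, 45, 38, 49, 43] -> smallest is 38
  Remaining [42, 46, 45, 49, 43] -> smallest is 42
  Remaining [46, 45, 49, 43] -> smallest is 43
  Remaining [46, 45, 49] -> smallest is 45
  Remaining [46, 49] -> smallest is 46
  Remaining [49] -> smallest is 49
Collecting the picks in order gives the sorted list.
Final answer: [14, 23, 38, 42, 43, 45, 46, 49]


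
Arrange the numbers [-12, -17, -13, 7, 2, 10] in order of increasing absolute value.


Compute absolute values:
  |-12| = 12
  |-17| = 17
  |-13| = 13
  |7| = 7
  |2| = 2
  |10| = 10
Absolute values in increasing order: 2 < 7 < 10 < 12 < 13 < 17
Listing the original numbers in that order gives the answer.
Final answer: [2, 7, 10, -12, -13, -17]


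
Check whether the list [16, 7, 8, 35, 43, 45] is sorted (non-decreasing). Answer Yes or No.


Check consecutive pairs:
  16 <= 7? False
  7 <= 8? True
  8 <= 35? True
  35 <= 43? True
  43 <= 45? True
1 consecutive pair(s) are out of order, so the list is not sorted.
Final answer: No


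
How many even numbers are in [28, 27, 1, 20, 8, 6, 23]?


Check each element:
  28 is even
  27 is odd
  1 is odd
  20 is even
  8 is even
  6 is even
  23 is odd
Evens: [28, 20, 8, 6]
Count of evens = 4
Final answer: 4


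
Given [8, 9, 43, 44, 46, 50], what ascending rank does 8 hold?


Sort ascending: [8, 9, 43, 44, 46, 50]
Find 8 in the sorted list.
8 is at position 1 (1-indexed).
Final answer: 1


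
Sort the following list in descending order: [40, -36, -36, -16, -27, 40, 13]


Original list: [40, -36, -36, -16, -27, 40, 13]
Repeatedly take the largest remaining element:
  Remaining [40, -36, -36, -16, -27, 40, 13] -> largest is 40
  Remaining [-36, -36, -16, -27, 40, 13] -> largest is 40
  Remaining [-36, -36, -16, -27, 13] -> largest is 13
  Remaining [-36, -36, -16, -27] -> largest is -16
  Remaining [-36, -36, -27] -> largest is -27
  Remaining [-36, -36] -> largest is -36
  Remaining [-36] -> largest is -36
Collecting the picks in order gives the descending list.
Final answer: [40, 40, 13, -16, -27, -36, -36]


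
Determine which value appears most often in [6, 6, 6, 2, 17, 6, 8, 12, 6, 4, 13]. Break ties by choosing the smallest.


Count the frequency of each value:
  2 appears 1 time(s)
  4 appears 1 time(s)
  6 appears 5 time(s)
  8 appears 1 time(s)
  12 appears 1 time(s)
  13 appears 1 time(s)
  17 appears 1 time(s)
Maximum frequency is 5.
Only 6 reaches that frequency, so it is the mode.
Final answer: 6


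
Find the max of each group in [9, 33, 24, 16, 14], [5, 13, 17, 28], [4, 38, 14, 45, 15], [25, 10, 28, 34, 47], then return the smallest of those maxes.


Find max of each group:
  Group 1: [9, 33, 24, 16, 14] -> max = 33
  Group 2: [5, 13, 17, 28] -> max = 28
  Group 3: [4, 38, 14, 45, 15] -> max = 45
  Group 4: [25, 10, 28, 34, 47] -> max = 47
Maxes: [33, 28, 45, 47]
Minimum of maxes = 28
Final answer: 28


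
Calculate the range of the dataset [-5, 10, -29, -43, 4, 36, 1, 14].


Maximum value: 36
Minimum value: -43
Range = 36 - (-43) = 79
Final answer: 79


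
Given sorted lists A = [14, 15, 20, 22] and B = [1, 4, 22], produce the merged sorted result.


List A: [14, 15, 20, 22]
List B: [1, 4, 22]
Repeatedly compare the front elements and take the smaller:
  14 vs 1 -> take 1
  14 vs 4 -> take 4
  14 vs 22 -> take 14
  15 vs 22 -> take 15
  20 vs 22 -> take 20
  22 vs 22 -> take 22
  A is exhausted; append the rest of B: [22]
Final answer: [1, 4, 14, 15, 20, 22, 22]


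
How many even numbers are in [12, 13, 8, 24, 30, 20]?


Check each element:
  12 is even
  13 is odd
  8 is even
  24 is even
  30 is even
  20 is even
Evens: [12, 8, 24, 30, 20]
Count of evens = 5
Final answer: 5


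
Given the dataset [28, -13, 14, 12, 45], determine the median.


First, sort the list: [-13, 12, 14, 28, 45]
The list has 5 elements (odd count).
The middle index is 2 (0-based), and the element there is 14.
Final answer: 14


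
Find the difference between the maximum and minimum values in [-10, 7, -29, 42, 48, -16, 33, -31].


Maximum value: 48
Minimum value: -31
Range = 48 - (-31) = 79
Final answer: 79


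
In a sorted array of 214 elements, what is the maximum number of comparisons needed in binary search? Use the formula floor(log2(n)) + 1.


Binary search halves the search space each step.
Maximum comparisons = floor(log2(214)) + 1
log2(214) = 7.7415
floor(log2(214)) = 7, so 7 + 1 = 8
Final answer: 8


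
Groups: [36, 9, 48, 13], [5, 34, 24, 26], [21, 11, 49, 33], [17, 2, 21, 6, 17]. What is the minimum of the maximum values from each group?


Find max of each group:
  Group 1: [36, 9, 48, 13] -> max = 48
  Group 2: [5, 34, 24, 26] -> max = 34
  Group 3: [21, 11, 49, 33] -> max = 49
  Group 4: [17, 2, 21, 6, 17] -> max = 21
Maxes: [48, 34, 49, 21]
Minimum of maxes = 21
Final answer: 21


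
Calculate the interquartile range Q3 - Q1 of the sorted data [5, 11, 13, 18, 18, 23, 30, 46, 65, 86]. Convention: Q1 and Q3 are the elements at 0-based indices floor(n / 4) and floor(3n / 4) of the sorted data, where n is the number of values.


The data has n = 10 elements.
Q1 index = floor(10 / 4) = floor(2.5) = 2; Q3 index = floor(3 * 10 / 4) = floor(7.5) = 7
Q1 = element at index 2 = 13
Q3 = element at index 7 = 46
IQR = 46 - 13 = 33
Final answer: 33


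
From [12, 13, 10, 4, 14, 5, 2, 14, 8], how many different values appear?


List all unique values:
Distinct values: [2, 4, 5, 8, 10, 12, 13, 14]
Count = 8
Final answer: 8


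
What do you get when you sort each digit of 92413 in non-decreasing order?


The number 92413 has digits: 9, 2, 4, 1, 3
Sorted: 1, 2, 3, 4, 9
Joining the sorted digits gives the result.
Final answer: 12349


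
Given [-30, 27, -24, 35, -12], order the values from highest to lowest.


Original list: [-30, 27, -24, 35, -12]
Repeatedly take the largest remaining element:
  Remaining [-30, 27, -24, 35, -12] -> largest is 35
  Remaining [-30, 27, -24, -12] -> largest is 27
  Remaining [-30, -24, -12] -> largest is -12
  Remaining [-30, -24] -> largest is -24
  Remaining [-30] -> largest is -30
Collecting the picks in order gives the descending list.
Final answer: [35, 27, -12, -24, -30]


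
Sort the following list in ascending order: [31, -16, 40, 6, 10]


Original list: [31, -16, 40, 6, 10]
Repeatedly take the smallest remaining element:
  Remaining [31, -16, 40, 6, 10] -> smallest is -16
  Remaining [31, 40, 6, 10] -> smallest is 6
  Remaining [31, 40, 10] -> smallest is 10
  Remaining [31, 40] -> smallest is 31
  Remaining [40] -> smallest is 40
Collecting the picks in order gives the sorted list.
Final answer: [-16, 6, 10, 31, 40]


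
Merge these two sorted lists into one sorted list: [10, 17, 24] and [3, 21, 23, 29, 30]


List A: [10, 17, 24]
List B: [3, 21, 23, 29, 30]
Repeatedly compare the front elements and take the smaller:
  10 vs 3 -> take 3
  10 vs 21 -> take 10
  17 vs 21 -> take 17
  24 vs 21 -> take 21
  24 vs 23 -> take 23
  24 vs 29 -> take 24
  A is exhausted; append the rest of B: [29, 30]
Final answer: [3, 10, 17, 21, 23, 24, 29, 30]


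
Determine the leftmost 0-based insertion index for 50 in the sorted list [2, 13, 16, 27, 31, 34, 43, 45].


List is sorted: [2, 13, 16, 27, 31, 34, 43, 45]
We need the leftmost position where 50 can be inserted, i.e. the first index whose element is >= 50 (or the end of the list if none is).
Binary search with low=0, high=8 (0-based indices):
  low=0, high=8, mid=4: a[4]=31 < 50, so low = 5
  low=5, high=8, mid=6: a[6]=43 < 50, so low = 7
  low=7, high=8, mid=7: a[7]=45 < 50, so low = 8
Now low = high = 8, so the insertion index is 8.
Final answer: 8


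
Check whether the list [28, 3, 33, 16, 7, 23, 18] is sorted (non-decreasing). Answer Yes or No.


Check consecutive pairs:
  28 <= 3? False
  3 <= 33? True
  33 <= 16? False
  16 <= 7? False
  7 <= 23? True
  23 <= 18? False
4 consecutive pair(s) are out of order, so the list is not sorted.
Final answer: No


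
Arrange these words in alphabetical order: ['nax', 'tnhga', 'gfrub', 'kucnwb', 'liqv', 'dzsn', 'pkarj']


Compare strings character by character (the first differing letter decides):
  'dzsn' < 'gfrub' since 'd' < 'g' at position 1
  'gfrub' < 'kucnwb' since 'g' < 'k' at position 1
  'kucnwb' < 'liqv' since 'k' < 'l' at position 1
  'liqv' < 'nax' since 'l' < 'n' at position 1
  'nax' < 'pkarj' since 'n' < 'p' at position 1
  'pkarj' < 'tnhga' since 'p' < 't' at position 1
Chaining these comparisons gives the alphabetical order.
Final answer: ['dzsn', 'gfrub', 'kucnwb', 'liqv', 'nax', 'pkarj', 'tnhga']


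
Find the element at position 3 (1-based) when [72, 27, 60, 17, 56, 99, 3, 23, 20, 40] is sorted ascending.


Sort ascending: [3, 17, 20, 23, 27, 40, 56, 60, 72, 99]
The 3rd element (1-indexed) is at index 2.
Value = 20
Final answer: 20


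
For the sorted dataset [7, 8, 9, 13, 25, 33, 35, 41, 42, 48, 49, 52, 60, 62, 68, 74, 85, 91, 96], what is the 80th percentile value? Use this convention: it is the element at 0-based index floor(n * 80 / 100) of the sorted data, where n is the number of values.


The dataset has n = 19 elements.
Index = floor(19 * 80 / 100) = floor(1520 / 100) = floor(15.2) = 15
Counting from index 0 in the sorted data, the element at index 15 is 74.
Final answer: 74


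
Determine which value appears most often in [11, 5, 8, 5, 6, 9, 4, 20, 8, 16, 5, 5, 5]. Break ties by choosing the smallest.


Count the frequency of each value:
  4 appears 1 time(s)
  5 appears 5 time(s)
  6 appears 1 time(s)
  8 appears 2 time(s)
  9 appears 1 time(s)
  11 appears 1 time(s)
  16 appears 1 time(s)
  20 appears 1 time(s)
Maximum frequency is 5.
Only 5 reaches that frequency, so it is the mode.
Final answer: 5


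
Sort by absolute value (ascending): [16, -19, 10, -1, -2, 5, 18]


Compute absolute values:
  |16| = 16
  |-19| = 19
  |10| = 10
  |-1| = 1
  |-2| = 2
  |5| = 5
  |18| = 18
Absolute values in increasing order: 1 < 2 < 5 < 10 < 16 < 18 < 19
Listing the original numbers in that order gives the answer.
Final answer: [-1, -2, 5, 10, 16, 18, -19]


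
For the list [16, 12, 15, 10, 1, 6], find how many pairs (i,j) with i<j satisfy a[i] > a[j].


For each element, count the later elements that are smaller than it:
  16 (index 0): smaller elements after it = [12, 15, 10, 1, 6] -> 5
  12 (index 1): smaller elements after it = [10, 1, 6] -> 3
  15 (index 2): smaller elements after it = [10, 1, 6] -> 3
  10 (index 3): smaller elements after it = [1, 6] -> 2
  1 (index 4): smaller elements after it = [] -> 0
Total inversions = 5 + 3 + 3 + 2 + 0 = 13
Final answer: 13


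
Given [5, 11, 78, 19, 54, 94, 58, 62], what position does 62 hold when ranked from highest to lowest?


Sort descending: [94, 78, 62, 58, 54, 19, 11, 5]
Find 62 in the sorted list.
62 is at position 3.
Final answer: 3


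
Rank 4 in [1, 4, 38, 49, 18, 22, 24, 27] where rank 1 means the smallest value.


Sort ascending: [1, 4, 18, 22, 24, 27, 38, 49]
Find 4 in the sorted list.
4 is at position 2 (1-indexed).
Final answer: 2


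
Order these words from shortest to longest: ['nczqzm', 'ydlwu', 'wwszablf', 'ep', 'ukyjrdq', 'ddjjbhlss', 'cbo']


Compute lengths:
  'nczqzm' has length 6
  'ydlwu' has length 5
  'wwszablf' has length 8
  'ep' has length 2
  'ukyjrdq' has length 7
  'ddjjbhlss' has length 9
  'cbo' has length 3
Lengths in increasing order: 2 < 3 < 5 < 6 < 7 < 8 < 9
Listing the words in that order gives the answer.
Final answer: ['ep', 'cbo', 'ydlwu', 'nczqzm', 'ukyjrdq', 'wwszablf', 'ddjjbhlss']


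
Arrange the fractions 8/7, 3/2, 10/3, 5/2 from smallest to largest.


Convert to decimal for comparison:
  8/7 = 1.1429
  3/2 = 1.5
  10/3 = 3.3333
  5/2 = 2.5
Decimals in increasing order: 1.1429 < 1.5 < 2.5 < 3.3333
Writing each back as its fraction gives the sorted order.
Final answer: 8/7, 3/2, 5/2, 10/3


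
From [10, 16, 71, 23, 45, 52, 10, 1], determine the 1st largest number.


Sort descending: [71, 52, 45, 23, 16, 10, 10, 1]
The 1st element (1-indexed) is at index 0.
Value = 71
Final answer: 71


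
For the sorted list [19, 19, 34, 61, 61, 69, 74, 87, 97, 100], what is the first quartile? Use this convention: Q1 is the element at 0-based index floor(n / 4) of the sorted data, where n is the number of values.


The list has n = 10 elements.
Q1 index = floor(10 / 4) = floor(2.5) = 2
Counting from index 0 in the sorted data, the element at index 2 is 34.
Final answer: 34


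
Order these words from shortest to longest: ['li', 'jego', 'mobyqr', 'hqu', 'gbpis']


Compute lengths:
  'li' has length 2
  'jego' has length 4
  'mobyqr' has length 6
  'hqu' has length 3
  'gbpis' has length 5
Lengths in increasing order: 2 < 3 < 4 < 5 < 6
Listing the words in that order gives the answer.
Final answer: ['li', 'hqu', 'jego', 'gbpis', 'mobyqr']


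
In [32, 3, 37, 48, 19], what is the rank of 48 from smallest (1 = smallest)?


Sort ascending: [3, 19, 32, 37, 48]
Find 48 in the sorted list.
48 is at position 5 (1-indexed).
Final answer: 5


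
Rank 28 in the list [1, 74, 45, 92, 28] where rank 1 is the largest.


Sort descending: [92, 74, 45, 28, 1]
Find 28 in the sorted list.
28 is at position 4.
Final answer: 4


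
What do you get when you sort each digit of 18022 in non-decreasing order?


The number 18022 has digits: 1, 8, 0, 2, 2
Sorted: 0, 1, 2, 2, 8
Joining the sorted digits gives the result.
Final answer: 01228


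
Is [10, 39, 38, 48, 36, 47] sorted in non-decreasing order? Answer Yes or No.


Check consecutive pairs:
  10 <= 39? True
  39 <= 38? False
  38 <= 48? True
  48 <= 36? False
  36 <= 47? True
2 consecutive pair(s) are out of order, so the list is not sorted.
Final answer: No


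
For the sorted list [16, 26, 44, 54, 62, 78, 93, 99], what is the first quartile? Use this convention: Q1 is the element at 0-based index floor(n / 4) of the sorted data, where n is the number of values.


The list has n = 8 elements.
Q1 index = floor(8 / 4) = floor(2) = 2
Counting from index 0 in the sorted data, the element at index 2 is 44.
Final answer: 44


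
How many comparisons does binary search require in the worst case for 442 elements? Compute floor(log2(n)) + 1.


Binary search halves the search space each step.
Maximum comparisons = floor(log2(442)) + 1
log2(442) = 8.7879
floor(log2(442)) = 8, so 8 + 1 = 9
Final answer: 9


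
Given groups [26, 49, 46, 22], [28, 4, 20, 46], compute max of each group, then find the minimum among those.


Find max of each group:
  Group 1: [26, 49, 46, 22] -> max = 49
  Group 2: [28, 4, 20, 46] -> max = 46
Maxes: [49, 46]
Minimum of maxes = 46
Final answer: 46


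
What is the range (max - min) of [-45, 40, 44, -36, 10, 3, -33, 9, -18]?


Maximum value: 44
Minimum value: -45
Range = 44 - (-45) = 89
Final answer: 89


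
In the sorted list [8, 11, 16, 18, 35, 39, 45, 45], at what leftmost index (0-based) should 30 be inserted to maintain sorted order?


List is sorted: [8, 11, 16, 18, 35, 39, 45, 45]
We need the leftmost position where 30 can be inserted, i.e. the first index whose element is >= 30 (or the end of the list if none is).
Binary search with low=0, high=8 (0-based indices):
  low=0, high=8, mid=4: a[4]=35 >= 30, so high = 4
  low=0, high=4, mid=2: a[2]=16 < 30, so low = 3
  low=3, high=4, mid=3: a[3]=18 < 30, so low = 4
Now low = high = 4, so the insertion index is 4.
Final answer: 4


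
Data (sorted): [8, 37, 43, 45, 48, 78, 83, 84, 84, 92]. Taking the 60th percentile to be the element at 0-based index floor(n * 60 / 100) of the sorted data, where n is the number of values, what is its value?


The dataset has n = 10 elements.
Index = floor(10 * 60 / 100) = floor(600 / 100) = floor(6) = 6
Counting from index 0 in the sorted data, the element at index 6 is 83.
Final answer: 83


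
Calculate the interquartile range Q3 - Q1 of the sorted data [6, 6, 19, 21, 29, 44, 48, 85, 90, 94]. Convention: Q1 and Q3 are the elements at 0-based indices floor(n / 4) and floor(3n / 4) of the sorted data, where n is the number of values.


The data has n = 10 elements.
Q1 index = floor(10 / 4) = floor(2.5) = 2; Q3 index = floor(3 * 10 / 4) = floor(7.5) = 7
Q1 = element at index 2 = 19
Q3 = element at index 7 = 85
IQR = 85 - 19 = 66
Final answer: 66


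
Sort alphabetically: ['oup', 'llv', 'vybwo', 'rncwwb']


Compare strings character by character (the first differing letter decides):
  'llv' < 'oup' since 'l' < 'o' at position 1
  'oup' < 'rncwwb' since 'o' < 'r' at position 1
  'rncwwb' < 'vybwo' since 'r' < 'v' at position 1
Chaining these comparisons gives the alphabetical order.
Final answer: ['llv', 'oup', 'rncwwb', 'vybwo']


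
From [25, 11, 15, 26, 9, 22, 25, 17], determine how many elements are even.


Check each element:
  25 is odd
  11 is odd
  15 is odd
  26 is even
  9 is odd
  22 is even
  25 is odd
  17 is odd
Evens: [26, 22]
Count of evens = 2
Final answer: 2


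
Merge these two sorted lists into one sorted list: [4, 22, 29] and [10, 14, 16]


List A: [4, 22, 29]
List B: [10, 14, 16]
Repeatedly compare the front elements and take the smaller:
  4 vs 10 -> take 4
  22 vs 10 -> take 10
  22 vs 14 -> take 14
  22 vs 16 -> take 16
  B is exhausted; append the rest of A: [22, 29]
Final answer: [4, 10, 14, 16, 22, 29]


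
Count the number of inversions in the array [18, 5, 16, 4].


For each element, count the later elements that are smaller than it:
  18 (index 0): smaller elements after it = [5, 16, 4] -> 3
  5 (index 1): smaller elements after it = [4] -> 1
  16 (index 2): smaller elements after it = [4] -> 1
Total inversions = 3 + 1 + 1 = 5
Final answer: 5


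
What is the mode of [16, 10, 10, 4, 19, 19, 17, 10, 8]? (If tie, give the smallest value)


Count the frequency of each value:
  4 appears 1 time(s)
  8 appears 1 time(s)
  10 appears 3 time(s)
  16 appears 1 time(s)
  17 appears 1 time(s)
  19 appears 2 time(s)
Maximum frequency is 3.
Only 10 reaches that frequency, so it is the mode.
Final answer: 10


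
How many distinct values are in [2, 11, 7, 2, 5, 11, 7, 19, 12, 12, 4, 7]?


List all unique values:
Distinct values: [2, 4, 5, 7, 11, 12, 19]
Count = 7
Final answer: 7


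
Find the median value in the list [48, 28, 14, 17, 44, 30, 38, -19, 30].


First, sort the list: [-19, 14, 17, 28, 30, 30, 38, 44, 48]
The list has 9 elements (odd count).
The middle index is 4 (0-based), and the element there is 30.
Final answer: 30


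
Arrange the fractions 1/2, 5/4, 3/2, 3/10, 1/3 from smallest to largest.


Convert to decimal for comparison:
  1/2 = 0.5
  5/4 = 1.25
  3/2 = 1.5
  3/10 = 0.3
  1/3 = 0.3333
Decimals in increasing order: 0.3 < 0.3333 < 0.5 < 1.25 < 1.5
Writing each back as its fraction gives the sorted order.
Final answer: 3/10, 1/3, 1/2, 5/4, 3/2


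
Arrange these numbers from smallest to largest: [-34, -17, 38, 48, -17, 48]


Original list: [-34, -17, 38, 48, -17, 48]
Repeatedly take the smallest remaining element:
  Remaining [-34, -17, 38, 48, -17, 48] -> smallest is -34
  Remaining [-17, 38, 48, -17, 48] -> smallest is -17
  Remaining [38, 48, -17, 48] -> smallest is -17
  Remaining [38, 48, 48] -> smallest is 38
  Remaining [48, 48] -> smallest is 48
  Remaining [48] -> smallest is 48
Collecting the picks in order gives the sorted list.
Final answer: [-34, -17, -17, 38, 48, 48]


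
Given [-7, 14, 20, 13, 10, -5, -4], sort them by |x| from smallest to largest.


Compute absolute values:
  |-7| = 7
  |14| = 14
  |20| = 20
  |13| = 13
  |10| = 10
  |-5| = 5
  |-4| = 4
Absolute values in increasing order: 4 < 5 < 7 < 10 < 13 < 14 < 20
Listing the original numbers in that order gives the answer.
Final answer: [-4, -5, -7, 10, 13, 14, 20]


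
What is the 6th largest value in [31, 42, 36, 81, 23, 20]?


Sort descending: [81, 42, 36, 31, 23, 20]
The 6th element (1-indexed) is at index 5.
Value = 20
Final answer: 20


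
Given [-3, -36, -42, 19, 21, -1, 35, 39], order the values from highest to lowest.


Original list: [-3, -36, -42, 19, 21, -1, 35, 39]
Repeatedly take the largest remaining element:
  Remaining [-3, -36, -42, 19, 21, -1, 35, 39] -> largest is 39
  Remaining [-3, -36, -42, 19, 21, -1, 35] -> largest is 35
  Remaining [-3, -36, -42, 19, 21, -1] -> largest is 21
  Remaining [-3, -36, -42, 19, -1] -> largest is 19
  Remaining [-3, -36, -42, -1] -> largest is -1
  Remaining [-3, -36, -42] -> largest is -3
  Remaining [-36, -42] -> largest is -36
  Remaining [-42] -> largest is -42
Collecting the picks in order gives the descending list.
Final answer: [39, 35, 21, 19, -1, -3, -36, -42]


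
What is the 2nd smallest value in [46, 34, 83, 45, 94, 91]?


Sort ascending: [34, 45, 46, 83, 91, 94]
The 2nd element (1-indexed) is at index 1.
Value = 45
Final answer: 45


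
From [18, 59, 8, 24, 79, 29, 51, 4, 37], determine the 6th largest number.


Sort descending: [79, 59, 51, 37, 29, 24, 18, 8, 4]
The 6th element (1-indexed) is at index 5.
Value = 24
Final answer: 24


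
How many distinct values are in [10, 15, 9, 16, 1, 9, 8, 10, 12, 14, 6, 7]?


List all unique values:
Distinct values: [1, 6, 7, 8, 9, 10, 12, 14, 15, 16]
Count = 10
Final answer: 10


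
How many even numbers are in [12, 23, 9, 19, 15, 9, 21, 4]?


Check each element:
  12 is even
  23 is odd
  9 is odd
  19 is odd
  15 is odd
  9 is odd
  21 is odd
  4 is even
Evens: [12, 4]
Count of evens = 2
Final answer: 2


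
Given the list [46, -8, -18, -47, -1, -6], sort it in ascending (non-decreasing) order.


Original list: [46, -8, -18, -47, -1, -6]
Repeatedly take the smallest remaining element:
  Remaining [46, -8, -18, -47, -1, -6] -> smallest is -47
  Remaining [46, -8, -18, -1, -6] -> smallest is -18
  Remaining [46, -8, -1, -6] -> smallest is -8
  Remaining [46, -1, -6] -> smallest is -6
  Remaining [46, -1] -> smallest is -1
  Remaining [46] -> smallest is 46
Collecting the picks in order gives the sorted list.
Final answer: [-47, -18, -8, -6, -1, 46]


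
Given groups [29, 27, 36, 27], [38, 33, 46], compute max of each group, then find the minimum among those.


Find max of each group:
  Group 1: [29, 27, 36, 27] -> max = 36
  Group 2: [38, 33, 46] -> max = 46
Maxes: [36, 46]
Minimum of maxes = 36
Final answer: 36


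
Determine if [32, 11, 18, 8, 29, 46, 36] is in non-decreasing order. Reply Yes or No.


Check consecutive pairs:
  32 <= 11? False
  11 <= 18? True
  18 <= 8? False
  8 <= 29? True
  29 <= 46? True
  46 <= 36? False
3 consecutive pair(s) are out of order, so the list is not sorted.
Final answer: No


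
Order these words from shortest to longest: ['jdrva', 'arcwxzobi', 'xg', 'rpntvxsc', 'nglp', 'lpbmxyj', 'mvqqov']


Compute lengths:
  'jdrva' has length 5
  'arcwxzobi' has length 9
  'xg' has length 2
  'rpntvxsc' has length 8
  'nglp' has length 4
  'lpbmxyj' has length 7
  'mvqqov' has length 6
Lengths in increasing order: 2 < 4 < 5 < 6 < 7 < 8 < 9
Listing the words in that order gives the answer.
Final answer: ['xg', 'nglp', 'jdrva', 'mvqqov', 'lpbmxyj', 'rpntvxsc', 'arcwxzobi']


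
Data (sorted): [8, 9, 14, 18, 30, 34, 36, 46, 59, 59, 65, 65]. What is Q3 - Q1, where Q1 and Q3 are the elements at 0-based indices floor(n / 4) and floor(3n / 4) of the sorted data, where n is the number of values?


The data has n = 12 elements.
Q1 index = floor(12 / 4) = floor(3) = 3; Q3 index = floor(3 * 12 / 4) = floor(9) = 9
Q1 = element at index 3 = 18
Q3 = element at index 9 = 59
IQR = 59 - 18 = 41
Final answer: 41


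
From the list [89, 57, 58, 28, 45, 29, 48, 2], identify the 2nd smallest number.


Sort ascending: [2, 28, 29, 45, 48, 57, 58, 89]
The 2nd element (1-indexed) is at index 1.
Value = 28
Final answer: 28


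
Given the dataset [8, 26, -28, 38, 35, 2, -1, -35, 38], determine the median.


First, sort the list: [-35, -28, -1, 2, 8, 26, 35, 38, 38]
The list has 9 elements (odd count).
The middle index is 4 (0-based), and the element there is 8.
Final answer: 8


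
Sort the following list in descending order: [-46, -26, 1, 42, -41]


Original list: [-46, -26, 1, 42, -41]
Repeatedly take the largest remaining element:
  Remaining [-46, -26, 1, 42, -41] -> largest is 42
  Remaining [-46, -26, 1, -41] -> largest is 1
  Remaining [-46, -26, -41] -> largest is -26
  Remaining [-46, -41] -> largest is -41
  Remaining [-46] -> largest is -46
Collecting the picks in order gives the descending list.
Final answer: [42, 1, -26, -41, -46]


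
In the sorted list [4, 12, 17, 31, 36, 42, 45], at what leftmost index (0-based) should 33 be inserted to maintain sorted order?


List is sorted: [4, 12, 17, 31, 36, 42, 45]
We need the leftmost position where 33 can be inserted, i.e. the first index whose element is >= 33 (or the end of the list if none is).
Binary search with low=0, high=7 (0-based indices):
  low=0, high=7, mid=3: a[3]=31 < 33, so low = 4
  low=4, high=7, mid=5: a[5]=42 >= 33, so high = 5
  low=4, high=5, mid=4: a[4]=36 >= 33, so high = 4
Now low = high = 4, so the insertion index is 4.
Final answer: 4


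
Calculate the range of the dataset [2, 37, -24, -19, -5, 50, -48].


Maximum value: 50
Minimum value: -48
Range = 50 - (-48) = 98
Final answer: 98


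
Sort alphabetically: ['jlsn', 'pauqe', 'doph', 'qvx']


Compare strings character by character (the first differing letter decides):
  'doph' < 'jlsn' since 'd' < 'j' at position 1
  'jlsn' < 'pauqe' since 'j' < 'p' at position 1
  'pauqe' < 'qvx' since 'p' < 'q' at position 1
Chaining these comparisons gives the alphabetical order.
Final answer: ['doph', 'jlsn', 'pauqe', 'qvx']


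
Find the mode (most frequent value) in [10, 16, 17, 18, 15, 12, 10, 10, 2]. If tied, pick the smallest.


Count the frequency of each value:
  2 appears 1 time(s)
  10 appears 3 time(s)
  12 appears 1 time(s)
  15 appears 1 time(s)
  16 appears 1 time(s)
  17 appears 1 time(s)
  18 appears 1 time(s)
Maximum frequency is 3.
Only 10 reaches that frequency, so it is the mode.
Final answer: 10


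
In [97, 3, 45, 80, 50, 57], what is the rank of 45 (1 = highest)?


Sort descending: [97, 80, 57, 50, 45, 3]
Find 45 in the sorted list.
45 is at position 5.
Final answer: 5


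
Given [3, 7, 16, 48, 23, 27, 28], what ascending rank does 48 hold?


Sort ascending: [3, 7, 16, 23, 27, 28, 48]
Find 48 in the sorted list.
48 is at position 7 (1-indexed).
Final answer: 7


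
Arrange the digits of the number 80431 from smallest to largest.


The number 80431 has digits: 8, 0, 4, 3, 1
Sorted: 0, 1, 3, 4, 8
Joining the sorted digits gives the result.
Final answer: 01348


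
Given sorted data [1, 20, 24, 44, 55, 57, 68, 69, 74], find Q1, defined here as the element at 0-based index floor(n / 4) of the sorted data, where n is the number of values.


The list has n = 9 elements.
Q1 index = floor(9 / 4) = floor(2.25) = 2
Counting from index 0 in the sorted data, the element at index 2 is 24.
Final answer: 24


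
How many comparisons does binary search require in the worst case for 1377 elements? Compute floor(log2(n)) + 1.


Binary search halves the search space each step.
Maximum comparisons = floor(log2(1377)) + 1
log2(1377) = 10.4273
floor(log2(1377)) = 10, so 10 + 1 = 11
Final answer: 11


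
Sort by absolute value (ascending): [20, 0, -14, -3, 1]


Compute absolute values:
  |20| = 20
  |0| = 0
  |-14| = 14
  |-3| = 3
  |1| = 1
Absolute values in increasing order: 0 < 1 < 3 < 14 < 20
Listing the original numbers in that order gives the answer.
Final answer: [0, 1, -3, -14, 20]


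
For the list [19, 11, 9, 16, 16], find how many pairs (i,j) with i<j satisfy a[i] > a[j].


For each element, count the later elements that are smaller than it:
  19 (index 0): smaller elements after it = [11, 9, 16, 16] -> 4
  11 (index 1): smaller elements after it = [9] -> 1
  9 (index 2): smaller elements after it = [] -> 0
  16 (index 3): smaller elements after it = [] -> 0
Total inversions = 4 + 1 + 0 + 0 = 5
Final answer: 5


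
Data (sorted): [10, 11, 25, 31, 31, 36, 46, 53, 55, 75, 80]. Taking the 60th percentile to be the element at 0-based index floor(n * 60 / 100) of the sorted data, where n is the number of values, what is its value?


The dataset has n = 11 elements.
Index = floor(11 * 60 / 100) = floor(660 / 100) = floor(6.6) = 6
Counting from index 0 in the sorted data, the element at index 6 is 46.
Final answer: 46


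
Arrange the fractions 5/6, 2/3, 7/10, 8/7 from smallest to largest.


Convert to decimal for comparison:
  5/6 = 0.8333
  2/3 = 0.6667
  7/10 = 0.7
  8/7 = 1.1429
Decimals in increasing order: 0.6667 < 0.7 < 0.8333 < 1.1429
Writing each back as its fraction gives the sorted order.
Final answer: 2/3, 7/10, 5/6, 8/7


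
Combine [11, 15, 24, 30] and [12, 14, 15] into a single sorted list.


List A: [11, 15, 24, 30]
List B: [12, 14, 15]
Repeatedly compare the front elements and take the smaller:
  11 vs 12 -> take 11
  15 vs 12 -> take 12
  15 vs 14 -> take 14
  15 vs 15 -> take 15
  24 vs 15 -> take 15
  B is exhausted; append the rest of A: [24, 30]
Final answer: [11, 12, 14, 15, 15, 24, 30]
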